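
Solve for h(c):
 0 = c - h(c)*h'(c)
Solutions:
 h(c) = -sqrt(C1 + c^2)
 h(c) = sqrt(C1 + c^2)


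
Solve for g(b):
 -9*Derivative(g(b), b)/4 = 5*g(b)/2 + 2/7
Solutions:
 g(b) = C1*exp(-10*b/9) - 4/35


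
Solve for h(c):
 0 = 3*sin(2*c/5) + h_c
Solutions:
 h(c) = C1 + 15*cos(2*c/5)/2


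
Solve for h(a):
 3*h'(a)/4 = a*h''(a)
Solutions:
 h(a) = C1 + C2*a^(7/4)


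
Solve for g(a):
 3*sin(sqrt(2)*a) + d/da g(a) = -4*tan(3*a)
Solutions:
 g(a) = C1 + 4*log(cos(3*a))/3 + 3*sqrt(2)*cos(sqrt(2)*a)/2


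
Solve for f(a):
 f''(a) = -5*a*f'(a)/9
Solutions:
 f(a) = C1 + C2*erf(sqrt(10)*a/6)


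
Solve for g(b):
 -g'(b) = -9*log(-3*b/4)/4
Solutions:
 g(b) = C1 + 9*b*log(-b)/4 + 9*b*(-2*log(2) - 1 + log(3))/4


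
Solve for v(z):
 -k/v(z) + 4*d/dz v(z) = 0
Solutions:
 v(z) = -sqrt(C1 + 2*k*z)/2
 v(z) = sqrt(C1 + 2*k*z)/2


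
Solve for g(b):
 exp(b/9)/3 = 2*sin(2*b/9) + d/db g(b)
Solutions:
 g(b) = C1 + 3*exp(b/9) + 9*cos(2*b/9)


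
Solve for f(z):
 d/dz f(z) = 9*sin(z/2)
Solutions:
 f(z) = C1 - 18*cos(z/2)


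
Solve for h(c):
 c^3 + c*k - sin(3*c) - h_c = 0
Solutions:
 h(c) = C1 + c^4/4 + c^2*k/2 + cos(3*c)/3


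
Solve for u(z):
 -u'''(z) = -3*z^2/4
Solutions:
 u(z) = C1 + C2*z + C3*z^2 + z^5/80


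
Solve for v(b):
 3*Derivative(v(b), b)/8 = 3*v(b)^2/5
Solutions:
 v(b) = -5/(C1 + 8*b)


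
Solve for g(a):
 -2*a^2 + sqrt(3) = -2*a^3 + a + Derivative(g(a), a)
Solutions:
 g(a) = C1 + a^4/2 - 2*a^3/3 - a^2/2 + sqrt(3)*a


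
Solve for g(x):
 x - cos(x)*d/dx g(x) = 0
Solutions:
 g(x) = C1 + Integral(x/cos(x), x)


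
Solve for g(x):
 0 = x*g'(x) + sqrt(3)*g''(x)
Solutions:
 g(x) = C1 + C2*erf(sqrt(2)*3^(3/4)*x/6)


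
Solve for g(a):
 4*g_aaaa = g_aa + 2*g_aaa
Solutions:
 g(a) = C1 + C2*a + C3*exp(a*(1 - sqrt(5))/4) + C4*exp(a*(1 + sqrt(5))/4)


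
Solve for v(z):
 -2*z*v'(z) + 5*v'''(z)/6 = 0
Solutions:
 v(z) = C1 + Integral(C2*airyai(12^(1/3)*5^(2/3)*z/5) + C3*airybi(12^(1/3)*5^(2/3)*z/5), z)


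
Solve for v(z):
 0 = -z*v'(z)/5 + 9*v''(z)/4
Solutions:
 v(z) = C1 + C2*erfi(sqrt(10)*z/15)


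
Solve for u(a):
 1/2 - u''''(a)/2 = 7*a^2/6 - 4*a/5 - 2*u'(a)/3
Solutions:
 u(a) = C1 + C4*exp(6^(2/3)*a/3) + 7*a^3/12 - 3*a^2/5 - 3*a/4 + (C2*sin(2^(2/3)*3^(1/6)*a/2) + C3*cos(2^(2/3)*3^(1/6)*a/2))*exp(-6^(2/3)*a/6)


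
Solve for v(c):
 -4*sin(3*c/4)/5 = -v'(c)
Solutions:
 v(c) = C1 - 16*cos(3*c/4)/15


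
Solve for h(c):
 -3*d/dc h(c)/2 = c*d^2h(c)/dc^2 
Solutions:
 h(c) = C1 + C2/sqrt(c)


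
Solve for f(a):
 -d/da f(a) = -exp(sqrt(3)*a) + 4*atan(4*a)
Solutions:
 f(a) = C1 - 4*a*atan(4*a) + sqrt(3)*exp(sqrt(3)*a)/3 + log(16*a^2 + 1)/2


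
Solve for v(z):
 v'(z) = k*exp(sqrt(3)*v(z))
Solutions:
 v(z) = sqrt(3)*(2*log(-1/(C1 + k*z)) - log(3))/6


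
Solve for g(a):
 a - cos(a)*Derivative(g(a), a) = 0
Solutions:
 g(a) = C1 + Integral(a/cos(a), a)


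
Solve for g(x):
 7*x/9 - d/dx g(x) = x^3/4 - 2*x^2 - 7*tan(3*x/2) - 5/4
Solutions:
 g(x) = C1 - x^4/16 + 2*x^3/3 + 7*x^2/18 + 5*x/4 - 14*log(cos(3*x/2))/3


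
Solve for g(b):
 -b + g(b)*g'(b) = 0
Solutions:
 g(b) = -sqrt(C1 + b^2)
 g(b) = sqrt(C1 + b^2)


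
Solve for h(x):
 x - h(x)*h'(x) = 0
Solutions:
 h(x) = -sqrt(C1 + x^2)
 h(x) = sqrt(C1 + x^2)


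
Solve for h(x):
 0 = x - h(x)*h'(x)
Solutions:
 h(x) = -sqrt(C1 + x^2)
 h(x) = sqrt(C1 + x^2)


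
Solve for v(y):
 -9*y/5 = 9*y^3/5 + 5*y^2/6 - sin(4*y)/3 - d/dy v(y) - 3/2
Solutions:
 v(y) = C1 + 9*y^4/20 + 5*y^3/18 + 9*y^2/10 - 3*y/2 + cos(4*y)/12


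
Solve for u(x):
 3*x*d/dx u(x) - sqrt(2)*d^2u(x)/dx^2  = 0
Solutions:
 u(x) = C1 + C2*erfi(2^(1/4)*sqrt(3)*x/2)


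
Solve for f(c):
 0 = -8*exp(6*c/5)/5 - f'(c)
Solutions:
 f(c) = C1 - 4*exp(6*c/5)/3


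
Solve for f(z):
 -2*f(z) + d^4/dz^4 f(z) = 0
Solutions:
 f(z) = C1*exp(-2^(1/4)*z) + C2*exp(2^(1/4)*z) + C3*sin(2^(1/4)*z) + C4*cos(2^(1/4)*z)


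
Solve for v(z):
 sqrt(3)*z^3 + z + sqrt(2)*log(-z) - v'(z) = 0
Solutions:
 v(z) = C1 + sqrt(3)*z^4/4 + z^2/2 + sqrt(2)*z*log(-z) - sqrt(2)*z


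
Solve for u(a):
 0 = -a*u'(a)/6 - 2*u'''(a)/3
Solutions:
 u(a) = C1 + Integral(C2*airyai(-2^(1/3)*a/2) + C3*airybi(-2^(1/3)*a/2), a)


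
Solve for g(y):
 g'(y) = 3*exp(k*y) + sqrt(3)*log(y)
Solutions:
 g(y) = C1 + sqrt(3)*y*log(y) - sqrt(3)*y + Piecewise((3*exp(k*y)/k, Ne(k, 0)), (3*y, True))


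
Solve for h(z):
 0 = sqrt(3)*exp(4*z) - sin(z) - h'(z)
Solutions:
 h(z) = C1 + sqrt(3)*exp(4*z)/4 + cos(z)


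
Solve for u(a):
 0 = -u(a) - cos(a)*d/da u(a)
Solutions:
 u(a) = C1*sqrt(sin(a) - 1)/sqrt(sin(a) + 1)


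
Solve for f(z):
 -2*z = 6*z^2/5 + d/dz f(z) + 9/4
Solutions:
 f(z) = C1 - 2*z^3/5 - z^2 - 9*z/4


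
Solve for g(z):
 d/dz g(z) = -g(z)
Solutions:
 g(z) = C1*exp(-z)


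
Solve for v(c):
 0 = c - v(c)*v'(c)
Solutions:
 v(c) = -sqrt(C1 + c^2)
 v(c) = sqrt(C1 + c^2)


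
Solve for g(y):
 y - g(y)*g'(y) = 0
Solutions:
 g(y) = -sqrt(C1 + y^2)
 g(y) = sqrt(C1 + y^2)


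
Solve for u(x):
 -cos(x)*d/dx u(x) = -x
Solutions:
 u(x) = C1 + Integral(x/cos(x), x)


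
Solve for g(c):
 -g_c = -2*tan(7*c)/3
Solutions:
 g(c) = C1 - 2*log(cos(7*c))/21


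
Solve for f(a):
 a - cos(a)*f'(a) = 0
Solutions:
 f(a) = C1 + Integral(a/cos(a), a)


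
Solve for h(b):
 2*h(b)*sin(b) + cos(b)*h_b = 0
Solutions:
 h(b) = C1*cos(b)^2


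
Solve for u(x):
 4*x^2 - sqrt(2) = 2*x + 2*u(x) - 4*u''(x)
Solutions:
 u(x) = C1*exp(-sqrt(2)*x/2) + C2*exp(sqrt(2)*x/2) + 2*x^2 - x - sqrt(2)/2 + 8


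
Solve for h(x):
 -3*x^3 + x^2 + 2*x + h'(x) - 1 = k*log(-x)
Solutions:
 h(x) = C1 + k*x*log(-x) + 3*x^4/4 - x^3/3 - x^2 + x*(1 - k)


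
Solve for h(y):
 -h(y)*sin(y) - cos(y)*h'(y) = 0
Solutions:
 h(y) = C1*cos(y)


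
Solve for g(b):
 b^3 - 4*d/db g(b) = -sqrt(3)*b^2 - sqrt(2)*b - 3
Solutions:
 g(b) = C1 + b^4/16 + sqrt(3)*b^3/12 + sqrt(2)*b^2/8 + 3*b/4


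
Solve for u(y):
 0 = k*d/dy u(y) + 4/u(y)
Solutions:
 u(y) = -sqrt(C1 - 8*y/k)
 u(y) = sqrt(C1 - 8*y/k)


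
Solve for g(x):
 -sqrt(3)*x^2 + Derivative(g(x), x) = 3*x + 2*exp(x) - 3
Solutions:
 g(x) = C1 + sqrt(3)*x^3/3 + 3*x^2/2 - 3*x + 2*exp(x)


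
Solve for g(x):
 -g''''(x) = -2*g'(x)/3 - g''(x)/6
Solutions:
 g(x) = C1 + C2*exp(-2^(1/3)*x*(2^(1/3)/(sqrt(1294) + 36)^(1/3) + (sqrt(1294) + 36)^(1/3))/12)*sin(2^(1/3)*sqrt(3)*x*(-(sqrt(1294) + 36)^(1/3) + 2^(1/3)/(sqrt(1294) + 36)^(1/3))/12) + C3*exp(-2^(1/3)*x*(2^(1/3)/(sqrt(1294) + 36)^(1/3) + (sqrt(1294) + 36)^(1/3))/12)*cos(2^(1/3)*sqrt(3)*x*(-(sqrt(1294) + 36)^(1/3) + 2^(1/3)/(sqrt(1294) + 36)^(1/3))/12) + C4*exp(2^(1/3)*x*(2^(1/3)/(sqrt(1294) + 36)^(1/3) + (sqrt(1294) + 36)^(1/3))/6)


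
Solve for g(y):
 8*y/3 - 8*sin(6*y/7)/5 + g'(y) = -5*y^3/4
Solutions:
 g(y) = C1 - 5*y^4/16 - 4*y^2/3 - 28*cos(6*y/7)/15


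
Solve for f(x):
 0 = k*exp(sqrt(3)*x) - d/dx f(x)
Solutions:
 f(x) = C1 + sqrt(3)*k*exp(sqrt(3)*x)/3


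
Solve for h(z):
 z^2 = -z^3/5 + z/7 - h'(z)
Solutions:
 h(z) = C1 - z^4/20 - z^3/3 + z^2/14


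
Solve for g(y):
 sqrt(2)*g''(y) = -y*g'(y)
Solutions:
 g(y) = C1 + C2*erf(2^(1/4)*y/2)


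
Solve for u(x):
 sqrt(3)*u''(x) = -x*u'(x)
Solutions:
 u(x) = C1 + C2*erf(sqrt(2)*3^(3/4)*x/6)


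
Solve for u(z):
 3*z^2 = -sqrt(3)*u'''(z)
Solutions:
 u(z) = C1 + C2*z + C3*z^2 - sqrt(3)*z^5/60


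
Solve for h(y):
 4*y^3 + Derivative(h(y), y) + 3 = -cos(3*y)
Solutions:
 h(y) = C1 - y^4 - 3*y - sin(3*y)/3


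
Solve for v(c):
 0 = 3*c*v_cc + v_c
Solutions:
 v(c) = C1 + C2*c^(2/3)


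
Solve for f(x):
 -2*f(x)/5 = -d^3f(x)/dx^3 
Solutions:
 f(x) = C3*exp(2^(1/3)*5^(2/3)*x/5) + (C1*sin(2^(1/3)*sqrt(3)*5^(2/3)*x/10) + C2*cos(2^(1/3)*sqrt(3)*5^(2/3)*x/10))*exp(-2^(1/3)*5^(2/3)*x/10)


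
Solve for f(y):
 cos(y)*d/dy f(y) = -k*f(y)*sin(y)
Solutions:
 f(y) = C1*exp(k*log(cos(y)))


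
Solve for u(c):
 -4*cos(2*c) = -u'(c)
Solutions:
 u(c) = C1 + 2*sin(2*c)


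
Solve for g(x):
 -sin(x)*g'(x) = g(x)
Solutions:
 g(x) = C1*sqrt(cos(x) + 1)/sqrt(cos(x) - 1)


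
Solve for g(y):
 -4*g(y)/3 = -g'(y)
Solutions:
 g(y) = C1*exp(4*y/3)


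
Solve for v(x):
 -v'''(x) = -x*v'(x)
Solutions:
 v(x) = C1 + Integral(C2*airyai(x) + C3*airybi(x), x)


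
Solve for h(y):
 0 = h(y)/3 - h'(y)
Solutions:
 h(y) = C1*exp(y/3)


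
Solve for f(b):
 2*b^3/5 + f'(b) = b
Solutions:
 f(b) = C1 - b^4/10 + b^2/2


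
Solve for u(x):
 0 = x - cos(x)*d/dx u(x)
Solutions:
 u(x) = C1 + Integral(x/cos(x), x)


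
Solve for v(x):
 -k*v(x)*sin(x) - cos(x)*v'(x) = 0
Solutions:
 v(x) = C1*exp(k*log(cos(x)))


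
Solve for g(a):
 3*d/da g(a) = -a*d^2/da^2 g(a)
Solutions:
 g(a) = C1 + C2/a^2


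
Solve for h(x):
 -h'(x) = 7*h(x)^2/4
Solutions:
 h(x) = 4/(C1 + 7*x)


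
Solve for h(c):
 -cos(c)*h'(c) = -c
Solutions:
 h(c) = C1 + Integral(c/cos(c), c)


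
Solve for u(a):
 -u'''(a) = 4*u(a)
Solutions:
 u(a) = C3*exp(-2^(2/3)*a) + (C1*sin(2^(2/3)*sqrt(3)*a/2) + C2*cos(2^(2/3)*sqrt(3)*a/2))*exp(2^(2/3)*a/2)


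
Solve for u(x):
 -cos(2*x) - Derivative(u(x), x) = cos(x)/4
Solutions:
 u(x) = C1 - sin(x)/4 - sin(2*x)/2


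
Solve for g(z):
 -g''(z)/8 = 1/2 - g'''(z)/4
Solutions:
 g(z) = C1 + C2*z + C3*exp(z/2) - 2*z^2


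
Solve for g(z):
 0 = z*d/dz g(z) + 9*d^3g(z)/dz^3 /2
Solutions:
 g(z) = C1 + Integral(C2*airyai(-6^(1/3)*z/3) + C3*airybi(-6^(1/3)*z/3), z)


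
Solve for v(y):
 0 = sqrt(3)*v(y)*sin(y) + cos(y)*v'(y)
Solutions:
 v(y) = C1*cos(y)^(sqrt(3))


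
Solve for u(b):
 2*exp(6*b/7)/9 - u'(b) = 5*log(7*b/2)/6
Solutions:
 u(b) = C1 - 5*b*log(b)/6 + 5*b*(-log(7) + log(2) + 1)/6 + 7*exp(6*b/7)/27


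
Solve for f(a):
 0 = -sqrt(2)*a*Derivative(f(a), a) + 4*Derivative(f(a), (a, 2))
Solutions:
 f(a) = C1 + C2*erfi(2^(3/4)*a/4)


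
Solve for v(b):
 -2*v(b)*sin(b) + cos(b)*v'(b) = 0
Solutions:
 v(b) = C1/cos(b)^2


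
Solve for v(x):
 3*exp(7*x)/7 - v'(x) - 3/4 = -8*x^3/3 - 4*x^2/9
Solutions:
 v(x) = C1 + 2*x^4/3 + 4*x^3/27 - 3*x/4 + 3*exp(7*x)/49


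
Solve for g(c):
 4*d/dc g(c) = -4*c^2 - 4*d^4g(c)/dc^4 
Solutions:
 g(c) = C1 + C4*exp(-c) - c^3/3 + (C2*sin(sqrt(3)*c/2) + C3*cos(sqrt(3)*c/2))*exp(c/2)


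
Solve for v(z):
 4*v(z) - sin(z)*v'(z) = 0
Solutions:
 v(z) = C1*(cos(z)^2 - 2*cos(z) + 1)/(cos(z)^2 + 2*cos(z) + 1)


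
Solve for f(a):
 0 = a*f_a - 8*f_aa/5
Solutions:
 f(a) = C1 + C2*erfi(sqrt(5)*a/4)


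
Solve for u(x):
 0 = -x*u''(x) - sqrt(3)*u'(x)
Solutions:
 u(x) = C1 + C2*x^(1 - sqrt(3))


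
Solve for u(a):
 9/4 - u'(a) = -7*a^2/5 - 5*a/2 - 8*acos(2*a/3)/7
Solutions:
 u(a) = C1 + 7*a^3/15 + 5*a^2/4 + 8*a*acos(2*a/3)/7 + 9*a/4 - 4*sqrt(9 - 4*a^2)/7


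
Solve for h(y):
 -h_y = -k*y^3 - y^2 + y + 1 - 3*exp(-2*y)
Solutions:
 h(y) = C1 + k*y^4/4 + y^3/3 - y^2/2 - y - 3*exp(-2*y)/2


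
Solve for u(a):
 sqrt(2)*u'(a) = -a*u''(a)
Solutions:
 u(a) = C1 + C2*a^(1 - sqrt(2))


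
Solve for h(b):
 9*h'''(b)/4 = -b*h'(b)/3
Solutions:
 h(b) = C1 + Integral(C2*airyai(-2^(2/3)*b/3) + C3*airybi(-2^(2/3)*b/3), b)


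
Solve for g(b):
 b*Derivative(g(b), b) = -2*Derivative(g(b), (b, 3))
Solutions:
 g(b) = C1 + Integral(C2*airyai(-2^(2/3)*b/2) + C3*airybi(-2^(2/3)*b/2), b)


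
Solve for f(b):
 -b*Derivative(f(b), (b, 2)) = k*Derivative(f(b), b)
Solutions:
 f(b) = C1 + b^(1 - re(k))*(C2*sin(log(b)*Abs(im(k))) + C3*cos(log(b)*im(k)))


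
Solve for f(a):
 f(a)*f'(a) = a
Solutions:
 f(a) = -sqrt(C1 + a^2)
 f(a) = sqrt(C1 + a^2)


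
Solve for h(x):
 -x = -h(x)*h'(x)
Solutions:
 h(x) = -sqrt(C1 + x^2)
 h(x) = sqrt(C1 + x^2)


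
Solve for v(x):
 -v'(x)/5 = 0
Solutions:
 v(x) = C1


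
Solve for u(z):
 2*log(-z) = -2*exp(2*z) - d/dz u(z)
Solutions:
 u(z) = C1 - 2*z*log(-z) + 2*z - exp(2*z)


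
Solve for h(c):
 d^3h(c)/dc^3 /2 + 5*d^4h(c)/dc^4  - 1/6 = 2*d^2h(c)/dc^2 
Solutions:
 h(c) = C1 + C2*c + C3*exp(c*(-1 + sqrt(161))/20) + C4*exp(-c*(1 + sqrt(161))/20) - c^2/24


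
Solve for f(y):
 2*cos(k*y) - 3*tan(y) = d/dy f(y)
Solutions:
 f(y) = C1 + 2*Piecewise((sin(k*y)/k, Ne(k, 0)), (y, True)) + 3*log(cos(y))


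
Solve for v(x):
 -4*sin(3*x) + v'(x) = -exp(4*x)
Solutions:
 v(x) = C1 - exp(4*x)/4 - 4*cos(3*x)/3


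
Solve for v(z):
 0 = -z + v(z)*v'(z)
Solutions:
 v(z) = -sqrt(C1 + z^2)
 v(z) = sqrt(C1 + z^2)


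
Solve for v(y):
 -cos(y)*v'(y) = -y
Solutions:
 v(y) = C1 + Integral(y/cos(y), y)


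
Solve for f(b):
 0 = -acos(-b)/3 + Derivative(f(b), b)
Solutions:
 f(b) = C1 + b*acos(-b)/3 + sqrt(1 - b^2)/3


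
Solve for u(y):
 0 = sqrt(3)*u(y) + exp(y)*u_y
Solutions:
 u(y) = C1*exp(sqrt(3)*exp(-y))


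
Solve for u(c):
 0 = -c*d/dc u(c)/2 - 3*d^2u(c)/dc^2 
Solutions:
 u(c) = C1 + C2*erf(sqrt(3)*c/6)


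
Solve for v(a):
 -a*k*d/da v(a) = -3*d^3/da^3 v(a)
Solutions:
 v(a) = C1 + Integral(C2*airyai(3^(2/3)*a*k^(1/3)/3) + C3*airybi(3^(2/3)*a*k^(1/3)/3), a)


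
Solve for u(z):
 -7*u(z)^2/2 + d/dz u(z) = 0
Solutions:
 u(z) = -2/(C1 + 7*z)


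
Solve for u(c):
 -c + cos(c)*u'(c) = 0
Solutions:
 u(c) = C1 + Integral(c/cos(c), c)


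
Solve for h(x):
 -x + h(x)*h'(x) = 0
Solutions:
 h(x) = -sqrt(C1 + x^2)
 h(x) = sqrt(C1 + x^2)


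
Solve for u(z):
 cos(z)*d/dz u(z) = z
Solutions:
 u(z) = C1 + Integral(z/cos(z), z)


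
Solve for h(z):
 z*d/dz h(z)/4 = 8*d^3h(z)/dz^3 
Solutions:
 h(z) = C1 + Integral(C2*airyai(2^(1/3)*z/4) + C3*airybi(2^(1/3)*z/4), z)


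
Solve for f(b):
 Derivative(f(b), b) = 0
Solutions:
 f(b) = C1


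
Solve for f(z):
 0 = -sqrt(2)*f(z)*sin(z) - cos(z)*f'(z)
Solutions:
 f(z) = C1*cos(z)^(sqrt(2))


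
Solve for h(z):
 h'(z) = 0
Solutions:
 h(z) = C1


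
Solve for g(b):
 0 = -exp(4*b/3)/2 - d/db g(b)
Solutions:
 g(b) = C1 - 3*exp(4*b/3)/8


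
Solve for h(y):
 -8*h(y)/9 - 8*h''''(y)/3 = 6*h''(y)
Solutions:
 h(y) = C1*sin(sqrt(6)*y*sqrt(27 - sqrt(537))/12) + C2*sin(sqrt(6)*y*sqrt(sqrt(537) + 27)/12) + C3*cos(sqrt(6)*y*sqrt(27 - sqrt(537))/12) + C4*cos(sqrt(6)*y*sqrt(sqrt(537) + 27)/12)


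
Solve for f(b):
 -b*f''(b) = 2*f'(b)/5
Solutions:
 f(b) = C1 + C2*b^(3/5)


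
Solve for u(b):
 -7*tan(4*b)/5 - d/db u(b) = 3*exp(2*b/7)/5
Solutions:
 u(b) = C1 - 21*exp(2*b/7)/10 + 7*log(cos(4*b))/20


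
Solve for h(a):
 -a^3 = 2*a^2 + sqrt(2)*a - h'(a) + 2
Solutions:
 h(a) = C1 + a^4/4 + 2*a^3/3 + sqrt(2)*a^2/2 + 2*a


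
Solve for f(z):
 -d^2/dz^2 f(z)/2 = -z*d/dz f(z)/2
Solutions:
 f(z) = C1 + C2*erfi(sqrt(2)*z/2)


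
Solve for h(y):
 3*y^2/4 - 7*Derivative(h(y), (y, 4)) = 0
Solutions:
 h(y) = C1 + C2*y + C3*y^2 + C4*y^3 + y^6/3360


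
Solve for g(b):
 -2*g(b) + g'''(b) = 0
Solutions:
 g(b) = C3*exp(2^(1/3)*b) + (C1*sin(2^(1/3)*sqrt(3)*b/2) + C2*cos(2^(1/3)*sqrt(3)*b/2))*exp(-2^(1/3)*b/2)


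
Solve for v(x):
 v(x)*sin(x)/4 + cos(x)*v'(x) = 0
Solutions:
 v(x) = C1*cos(x)^(1/4)


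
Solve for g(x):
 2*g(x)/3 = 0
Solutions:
 g(x) = 0


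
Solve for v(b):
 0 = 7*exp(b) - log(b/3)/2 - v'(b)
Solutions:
 v(b) = C1 - b*log(b)/2 + b*(1 + log(3))/2 + 7*exp(b)


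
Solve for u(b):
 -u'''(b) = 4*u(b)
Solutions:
 u(b) = C3*exp(-2^(2/3)*b) + (C1*sin(2^(2/3)*sqrt(3)*b/2) + C2*cos(2^(2/3)*sqrt(3)*b/2))*exp(2^(2/3)*b/2)


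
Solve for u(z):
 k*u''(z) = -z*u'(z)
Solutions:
 u(z) = C1 + C2*sqrt(k)*erf(sqrt(2)*z*sqrt(1/k)/2)


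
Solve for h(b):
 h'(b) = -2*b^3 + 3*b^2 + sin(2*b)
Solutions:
 h(b) = C1 - b^4/2 + b^3 - cos(2*b)/2


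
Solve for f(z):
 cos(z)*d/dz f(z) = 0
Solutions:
 f(z) = C1


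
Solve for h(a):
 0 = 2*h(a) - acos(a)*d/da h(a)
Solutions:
 h(a) = C1*exp(2*Integral(1/acos(a), a))


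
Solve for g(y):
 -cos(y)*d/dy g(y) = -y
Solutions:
 g(y) = C1 + Integral(y/cos(y), y)


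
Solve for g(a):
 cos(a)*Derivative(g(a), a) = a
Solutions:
 g(a) = C1 + Integral(a/cos(a), a)


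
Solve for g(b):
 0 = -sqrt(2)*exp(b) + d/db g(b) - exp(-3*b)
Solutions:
 g(b) = C1 + sqrt(2)*exp(b) - exp(-3*b)/3


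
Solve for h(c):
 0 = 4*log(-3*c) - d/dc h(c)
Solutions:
 h(c) = C1 + 4*c*log(-c) + 4*c*(-1 + log(3))


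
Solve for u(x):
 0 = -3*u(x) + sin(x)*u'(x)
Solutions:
 u(x) = C1*(cos(x) - 1)^(3/2)/(cos(x) + 1)^(3/2)


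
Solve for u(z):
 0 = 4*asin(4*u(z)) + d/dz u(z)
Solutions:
 Integral(1/asin(4*_y), (_y, u(z))) = C1 - 4*z


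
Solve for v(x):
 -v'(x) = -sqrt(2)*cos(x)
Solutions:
 v(x) = C1 + sqrt(2)*sin(x)


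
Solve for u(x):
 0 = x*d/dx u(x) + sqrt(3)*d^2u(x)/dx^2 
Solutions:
 u(x) = C1 + C2*erf(sqrt(2)*3^(3/4)*x/6)


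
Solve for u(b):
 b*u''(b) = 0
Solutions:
 u(b) = C1 + C2*b


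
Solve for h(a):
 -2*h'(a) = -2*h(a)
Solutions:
 h(a) = C1*exp(a)


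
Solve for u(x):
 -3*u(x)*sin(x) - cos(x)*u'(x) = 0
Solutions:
 u(x) = C1*cos(x)^3


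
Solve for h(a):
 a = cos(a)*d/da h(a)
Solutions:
 h(a) = C1 + Integral(a/cos(a), a)


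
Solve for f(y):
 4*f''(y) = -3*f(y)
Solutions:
 f(y) = C1*sin(sqrt(3)*y/2) + C2*cos(sqrt(3)*y/2)


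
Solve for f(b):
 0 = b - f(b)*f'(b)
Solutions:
 f(b) = -sqrt(C1 + b^2)
 f(b) = sqrt(C1 + b^2)


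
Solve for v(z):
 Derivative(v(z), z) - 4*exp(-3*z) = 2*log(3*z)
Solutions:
 v(z) = C1 + 2*z*log(z) + 2*z*(-1 + log(3)) - 4*exp(-3*z)/3


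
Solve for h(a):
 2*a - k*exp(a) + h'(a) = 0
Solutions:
 h(a) = C1 - a^2 + k*exp(a)


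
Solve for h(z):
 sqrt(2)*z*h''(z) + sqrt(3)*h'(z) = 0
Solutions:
 h(z) = C1 + C2*z^(1 - sqrt(6)/2)


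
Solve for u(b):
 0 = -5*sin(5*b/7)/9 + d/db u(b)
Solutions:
 u(b) = C1 - 7*cos(5*b/7)/9


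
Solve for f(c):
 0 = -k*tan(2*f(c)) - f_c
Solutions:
 f(c) = -asin(C1*exp(-2*c*k))/2 + pi/2
 f(c) = asin(C1*exp(-2*c*k))/2


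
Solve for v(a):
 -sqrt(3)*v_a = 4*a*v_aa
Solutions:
 v(a) = C1 + C2*a^(1 - sqrt(3)/4)


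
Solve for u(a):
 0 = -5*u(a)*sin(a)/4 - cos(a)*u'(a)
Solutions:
 u(a) = C1*cos(a)^(5/4)


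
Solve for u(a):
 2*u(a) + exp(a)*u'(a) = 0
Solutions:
 u(a) = C1*exp(2*exp(-a))


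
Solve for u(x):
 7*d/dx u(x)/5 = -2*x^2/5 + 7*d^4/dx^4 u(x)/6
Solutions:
 u(x) = C1 + C4*exp(5^(2/3)*6^(1/3)*x/5) - 2*x^3/21 + (C2*sin(2^(1/3)*3^(5/6)*5^(2/3)*x/10) + C3*cos(2^(1/3)*3^(5/6)*5^(2/3)*x/10))*exp(-5^(2/3)*6^(1/3)*x/10)


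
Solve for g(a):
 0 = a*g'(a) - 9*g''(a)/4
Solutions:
 g(a) = C1 + C2*erfi(sqrt(2)*a/3)


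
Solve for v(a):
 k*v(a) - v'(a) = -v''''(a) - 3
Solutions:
 v(a) = C1*exp(a*Piecewise((-sqrt(-(-1)^(1/3))/2 - sqrt(-2/sqrt(-(-1)^(1/3)) + (-1)^(1/3))/2, Eq(k, 0)), (-sqrt(2*k/(3*(sqrt(1/256 - k^3/27) + 1/16)^(1/3)) + 2*(sqrt(1/256 - k^3/27) + 1/16)^(1/3))/2 - sqrt(-2*k/(3*(sqrt(1/256 - k^3/27) + 1/16)^(1/3)) - 2*(sqrt(1/256 - k^3/27) + 1/16)^(1/3) - 2/sqrt(2*k/(3*(sqrt(1/256 - k^3/27) + 1/16)^(1/3)) + 2*(sqrt(1/256 - k^3/27) + 1/16)^(1/3)))/2, True))) + C2*exp(a*Piecewise((sqrt(-(-1)^(1/3))/2 + sqrt((-1)^(1/3) + 2/sqrt(-(-1)^(1/3)))/2, Eq(k, 0)), (sqrt(2*k/(3*(sqrt(1/256 - k^3/27) + 1/16)^(1/3)) + 2*(sqrt(1/256 - k^3/27) + 1/16)^(1/3))/2 + sqrt(-2*k/(3*(sqrt(1/256 - k^3/27) + 1/16)^(1/3)) - 2*(sqrt(1/256 - k^3/27) + 1/16)^(1/3) + 2/sqrt(2*k/(3*(sqrt(1/256 - k^3/27) + 1/16)^(1/3)) + 2*(sqrt(1/256 - k^3/27) + 1/16)^(1/3)))/2, True))) + C3*exp(a*Piecewise((-sqrt((-1)^(1/3) + 2/sqrt(-(-1)^(1/3)))/2 + sqrt(-(-1)^(1/3))/2, Eq(k, 0)), (sqrt(2*k/(3*(sqrt(1/256 - k^3/27) + 1/16)^(1/3)) + 2*(sqrt(1/256 - k^3/27) + 1/16)^(1/3))/2 - sqrt(-2*k/(3*(sqrt(1/256 - k^3/27) + 1/16)^(1/3)) - 2*(sqrt(1/256 - k^3/27) + 1/16)^(1/3) + 2/sqrt(2*k/(3*(sqrt(1/256 - k^3/27) + 1/16)^(1/3)) + 2*(sqrt(1/256 - k^3/27) + 1/16)^(1/3)))/2, True))) + C4*exp(a*Piecewise((sqrt(-2/sqrt(-(-1)^(1/3)) + (-1)^(1/3))/2 - sqrt(-(-1)^(1/3))/2, Eq(k, 0)), (-sqrt(2*k/(3*(sqrt(1/256 - k^3/27) + 1/16)^(1/3)) + 2*(sqrt(1/256 - k^3/27) + 1/16)^(1/3))/2 + sqrt(-2*k/(3*(sqrt(1/256 - k^3/27) + 1/16)^(1/3)) - 2*(sqrt(1/256 - k^3/27) + 1/16)^(1/3) - 2/sqrt(2*k/(3*(sqrt(1/256 - k^3/27) + 1/16)^(1/3)) + 2*(sqrt(1/256 - k^3/27) + 1/16)^(1/3)))/2, True))) - 3/k


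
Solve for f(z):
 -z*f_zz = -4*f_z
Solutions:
 f(z) = C1 + C2*z^5


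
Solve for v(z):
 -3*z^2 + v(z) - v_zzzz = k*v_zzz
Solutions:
 v(z) = C1*exp(z*(-3*k - sqrt(3)*sqrt(3*k^2 + 2*12^(1/3)*(-9*k^2 + sqrt(3)*sqrt(27*k^4 + 256))^(1/3) - 16*18^(1/3)/(-9*k^2 + sqrt(3)*sqrt(27*k^4 + 256))^(1/3)) + sqrt(6)*sqrt(3*sqrt(3)*k^3/sqrt(3*k^2 + 2*12^(1/3)*(-9*k^2 + sqrt(3)*sqrt(27*k^4 + 256))^(1/3) - 16*18^(1/3)/(-9*k^2 + sqrt(3)*sqrt(27*k^4 + 256))^(1/3)) + 3*k^2 - 12^(1/3)*(-9*k^2 + sqrt(3)*sqrt(27*k^4 + 256))^(1/3) + 8*18^(1/3)/(-9*k^2 + sqrt(3)*sqrt(27*k^4 + 256))^(1/3)))/12) + C2*exp(z*(-3*k + sqrt(3)*sqrt(3*k^2 + 2*12^(1/3)*(-9*k^2 + sqrt(3)*sqrt(27*k^4 + 256))^(1/3) - 16*18^(1/3)/(-9*k^2 + sqrt(3)*sqrt(27*k^4 + 256))^(1/3)) - sqrt(6)*sqrt(-3*sqrt(3)*k^3/sqrt(3*k^2 + 2*12^(1/3)*(-9*k^2 + sqrt(3)*sqrt(27*k^4 + 256))^(1/3) - 16*18^(1/3)/(-9*k^2 + sqrt(3)*sqrt(27*k^4 + 256))^(1/3)) + 3*k^2 - 12^(1/3)*(-9*k^2 + sqrt(3)*sqrt(27*k^4 + 256))^(1/3) + 8*18^(1/3)/(-9*k^2 + sqrt(3)*sqrt(27*k^4 + 256))^(1/3)))/12) + C3*exp(z*(-3*k + sqrt(3)*sqrt(3*k^2 + 2*12^(1/3)*(-9*k^2 + sqrt(3)*sqrt(27*k^4 + 256))^(1/3) - 16*18^(1/3)/(-9*k^2 + sqrt(3)*sqrt(27*k^4 + 256))^(1/3)) + sqrt(6)*sqrt(-3*sqrt(3)*k^3/sqrt(3*k^2 + 2*12^(1/3)*(-9*k^2 + sqrt(3)*sqrt(27*k^4 + 256))^(1/3) - 16*18^(1/3)/(-9*k^2 + sqrt(3)*sqrt(27*k^4 + 256))^(1/3)) + 3*k^2 - 12^(1/3)*(-9*k^2 + sqrt(3)*sqrt(27*k^4 + 256))^(1/3) + 8*18^(1/3)/(-9*k^2 + sqrt(3)*sqrt(27*k^4 + 256))^(1/3)))/12) + C4*exp(-z*(3*k + sqrt(3)*sqrt(3*k^2 + 2*12^(1/3)*(-9*k^2 + sqrt(3)*sqrt(27*k^4 + 256))^(1/3) - 16*18^(1/3)/(-9*k^2 + sqrt(3)*sqrt(27*k^4 + 256))^(1/3)) + sqrt(6)*sqrt(3*sqrt(3)*k^3/sqrt(3*k^2 + 2*12^(1/3)*(-9*k^2 + sqrt(3)*sqrt(27*k^4 + 256))^(1/3) - 16*18^(1/3)/(-9*k^2 + sqrt(3)*sqrt(27*k^4 + 256))^(1/3)) + 3*k^2 - 12^(1/3)*(-9*k^2 + sqrt(3)*sqrt(27*k^4 + 256))^(1/3) + 8*18^(1/3)/(-9*k^2 + sqrt(3)*sqrt(27*k^4 + 256))^(1/3)))/12) + 3*z^2


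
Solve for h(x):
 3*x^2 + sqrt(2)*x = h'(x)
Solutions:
 h(x) = C1 + x^3 + sqrt(2)*x^2/2


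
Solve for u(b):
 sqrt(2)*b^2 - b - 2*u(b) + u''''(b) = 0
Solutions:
 u(b) = C1*exp(-2^(1/4)*b) + C2*exp(2^(1/4)*b) + C3*sin(2^(1/4)*b) + C4*cos(2^(1/4)*b) + sqrt(2)*b^2/2 - b/2


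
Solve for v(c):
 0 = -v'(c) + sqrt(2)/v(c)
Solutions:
 v(c) = -sqrt(C1 + 2*sqrt(2)*c)
 v(c) = sqrt(C1 + 2*sqrt(2)*c)


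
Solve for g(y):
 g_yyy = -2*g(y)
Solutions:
 g(y) = C3*exp(-2^(1/3)*y) + (C1*sin(2^(1/3)*sqrt(3)*y/2) + C2*cos(2^(1/3)*sqrt(3)*y/2))*exp(2^(1/3)*y/2)


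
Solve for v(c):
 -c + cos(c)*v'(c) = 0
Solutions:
 v(c) = C1 + Integral(c/cos(c), c)


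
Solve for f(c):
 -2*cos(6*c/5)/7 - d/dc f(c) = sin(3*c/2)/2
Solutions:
 f(c) = C1 - 5*sin(6*c/5)/21 + cos(3*c/2)/3


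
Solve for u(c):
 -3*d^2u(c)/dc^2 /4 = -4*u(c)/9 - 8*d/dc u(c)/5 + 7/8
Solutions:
 u(c) = C1*exp(4*c*(12 - sqrt(219))/45) + C2*exp(4*c*(12 + sqrt(219))/45) + 63/32


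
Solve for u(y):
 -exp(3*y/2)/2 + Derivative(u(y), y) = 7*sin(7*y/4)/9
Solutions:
 u(y) = C1 + exp(3*y/2)/3 - 4*cos(7*y/4)/9


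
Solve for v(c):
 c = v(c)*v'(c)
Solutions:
 v(c) = -sqrt(C1 + c^2)
 v(c) = sqrt(C1 + c^2)


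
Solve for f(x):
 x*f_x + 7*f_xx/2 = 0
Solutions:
 f(x) = C1 + C2*erf(sqrt(7)*x/7)


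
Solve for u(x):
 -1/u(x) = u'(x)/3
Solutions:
 u(x) = -sqrt(C1 - 6*x)
 u(x) = sqrt(C1 - 6*x)


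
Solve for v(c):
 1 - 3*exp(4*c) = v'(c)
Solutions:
 v(c) = C1 + c - 3*exp(4*c)/4


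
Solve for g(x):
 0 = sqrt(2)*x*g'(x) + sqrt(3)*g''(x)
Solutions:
 g(x) = C1 + C2*erf(6^(3/4)*x/6)


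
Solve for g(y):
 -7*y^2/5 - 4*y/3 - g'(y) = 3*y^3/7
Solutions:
 g(y) = C1 - 3*y^4/28 - 7*y^3/15 - 2*y^2/3


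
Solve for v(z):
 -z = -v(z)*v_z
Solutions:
 v(z) = -sqrt(C1 + z^2)
 v(z) = sqrt(C1 + z^2)


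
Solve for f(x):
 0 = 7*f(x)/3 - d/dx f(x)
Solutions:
 f(x) = C1*exp(7*x/3)


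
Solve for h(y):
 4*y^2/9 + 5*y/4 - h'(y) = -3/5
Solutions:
 h(y) = C1 + 4*y^3/27 + 5*y^2/8 + 3*y/5


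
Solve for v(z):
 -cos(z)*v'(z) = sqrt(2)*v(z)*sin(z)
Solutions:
 v(z) = C1*cos(z)^(sqrt(2))


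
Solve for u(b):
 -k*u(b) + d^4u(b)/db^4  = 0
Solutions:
 u(b) = C1*exp(-b*k^(1/4)) + C2*exp(b*k^(1/4)) + C3*exp(-I*b*k^(1/4)) + C4*exp(I*b*k^(1/4))


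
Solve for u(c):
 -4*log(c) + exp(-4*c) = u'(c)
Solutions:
 u(c) = C1 - 4*c*log(c) + 4*c - exp(-4*c)/4


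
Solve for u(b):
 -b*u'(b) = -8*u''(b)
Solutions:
 u(b) = C1 + C2*erfi(b/4)


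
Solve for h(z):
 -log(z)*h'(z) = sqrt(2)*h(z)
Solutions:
 h(z) = C1*exp(-sqrt(2)*li(z))


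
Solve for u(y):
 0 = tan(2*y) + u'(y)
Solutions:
 u(y) = C1 + log(cos(2*y))/2


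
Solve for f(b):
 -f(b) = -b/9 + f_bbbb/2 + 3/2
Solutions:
 f(b) = b/9 + (C1*sin(2^(3/4)*b/2) + C2*cos(2^(3/4)*b/2))*exp(-2^(3/4)*b/2) + (C3*sin(2^(3/4)*b/2) + C4*cos(2^(3/4)*b/2))*exp(2^(3/4)*b/2) - 3/2


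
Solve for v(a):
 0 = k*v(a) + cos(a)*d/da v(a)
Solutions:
 v(a) = C1*exp(k*(log(sin(a) - 1) - log(sin(a) + 1))/2)


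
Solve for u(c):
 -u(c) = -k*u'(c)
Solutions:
 u(c) = C1*exp(c/k)


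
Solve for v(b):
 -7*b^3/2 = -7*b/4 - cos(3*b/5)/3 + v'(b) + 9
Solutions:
 v(b) = C1 - 7*b^4/8 + 7*b^2/8 - 9*b + 5*sin(3*b/5)/9


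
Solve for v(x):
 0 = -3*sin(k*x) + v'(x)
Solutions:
 v(x) = C1 - 3*cos(k*x)/k


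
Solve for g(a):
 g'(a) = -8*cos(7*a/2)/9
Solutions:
 g(a) = C1 - 16*sin(7*a/2)/63


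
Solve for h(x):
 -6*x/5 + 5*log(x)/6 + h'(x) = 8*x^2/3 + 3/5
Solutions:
 h(x) = C1 + 8*x^3/9 + 3*x^2/5 - 5*x*log(x)/6 + 43*x/30


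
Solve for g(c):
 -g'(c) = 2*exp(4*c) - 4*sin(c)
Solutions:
 g(c) = C1 - exp(4*c)/2 - 4*cos(c)


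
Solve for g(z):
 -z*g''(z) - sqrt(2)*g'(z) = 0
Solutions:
 g(z) = C1 + C2*z^(1 - sqrt(2))


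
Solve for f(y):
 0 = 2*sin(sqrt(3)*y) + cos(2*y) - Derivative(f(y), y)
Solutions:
 f(y) = C1 + sin(2*y)/2 - 2*sqrt(3)*cos(sqrt(3)*y)/3


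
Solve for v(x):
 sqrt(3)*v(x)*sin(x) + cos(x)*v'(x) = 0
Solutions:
 v(x) = C1*cos(x)^(sqrt(3))


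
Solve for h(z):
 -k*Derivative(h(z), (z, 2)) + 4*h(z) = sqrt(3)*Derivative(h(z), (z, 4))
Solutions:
 h(z) = C1*exp(-sqrt(2)*3^(3/4)*z*sqrt(-k - sqrt(k^2 + 16*sqrt(3)))/6) + C2*exp(sqrt(2)*3^(3/4)*z*sqrt(-k - sqrt(k^2 + 16*sqrt(3)))/6) + C3*exp(-sqrt(2)*3^(3/4)*z*sqrt(-k + sqrt(k^2 + 16*sqrt(3)))/6) + C4*exp(sqrt(2)*3^(3/4)*z*sqrt(-k + sqrt(k^2 + 16*sqrt(3)))/6)


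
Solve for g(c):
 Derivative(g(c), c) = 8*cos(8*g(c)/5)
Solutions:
 -8*c - 5*log(sin(8*g(c)/5) - 1)/16 + 5*log(sin(8*g(c)/5) + 1)/16 = C1


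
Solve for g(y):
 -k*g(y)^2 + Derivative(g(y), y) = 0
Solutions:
 g(y) = -1/(C1 + k*y)


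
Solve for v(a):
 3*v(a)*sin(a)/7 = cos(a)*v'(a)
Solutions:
 v(a) = C1/cos(a)^(3/7)


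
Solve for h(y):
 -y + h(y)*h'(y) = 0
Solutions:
 h(y) = -sqrt(C1 + y^2)
 h(y) = sqrt(C1 + y^2)


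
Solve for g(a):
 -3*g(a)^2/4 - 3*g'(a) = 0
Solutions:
 g(a) = 4/(C1 + a)


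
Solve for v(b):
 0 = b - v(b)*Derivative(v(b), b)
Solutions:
 v(b) = -sqrt(C1 + b^2)
 v(b) = sqrt(C1 + b^2)


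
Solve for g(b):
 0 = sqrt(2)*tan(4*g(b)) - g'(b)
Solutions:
 g(b) = -asin(C1*exp(4*sqrt(2)*b))/4 + pi/4
 g(b) = asin(C1*exp(4*sqrt(2)*b))/4


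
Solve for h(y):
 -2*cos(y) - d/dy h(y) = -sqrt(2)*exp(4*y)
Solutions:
 h(y) = C1 + sqrt(2)*exp(4*y)/4 - 2*sin(y)


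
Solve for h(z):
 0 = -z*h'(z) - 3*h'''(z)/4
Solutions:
 h(z) = C1 + Integral(C2*airyai(-6^(2/3)*z/3) + C3*airybi(-6^(2/3)*z/3), z)


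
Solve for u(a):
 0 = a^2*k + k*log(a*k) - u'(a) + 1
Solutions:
 u(a) = C1 + a^3*k/3 + a*k*log(a*k) + a*(1 - k)


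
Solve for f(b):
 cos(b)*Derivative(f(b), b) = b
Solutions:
 f(b) = C1 + Integral(b/cos(b), b)


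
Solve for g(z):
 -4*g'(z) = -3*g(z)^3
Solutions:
 g(z) = -sqrt(2)*sqrt(-1/(C1 + 3*z))
 g(z) = sqrt(2)*sqrt(-1/(C1 + 3*z))


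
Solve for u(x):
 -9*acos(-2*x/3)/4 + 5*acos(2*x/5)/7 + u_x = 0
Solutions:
 u(x) = C1 + 9*x*acos(-2*x/3)/4 - 5*x*acos(2*x/5)/7 + 9*sqrt(9 - 4*x^2)/8 + 5*sqrt(25 - 4*x^2)/14


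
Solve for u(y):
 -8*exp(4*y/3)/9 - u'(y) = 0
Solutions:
 u(y) = C1 - 2*exp(4*y/3)/3


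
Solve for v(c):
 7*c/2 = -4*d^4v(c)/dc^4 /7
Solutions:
 v(c) = C1 + C2*c + C3*c^2 + C4*c^3 - 49*c^5/960


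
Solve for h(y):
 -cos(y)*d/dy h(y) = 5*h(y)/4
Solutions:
 h(y) = C1*(sin(y) - 1)^(5/8)/(sin(y) + 1)^(5/8)


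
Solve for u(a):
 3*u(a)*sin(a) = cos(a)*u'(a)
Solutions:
 u(a) = C1/cos(a)^3


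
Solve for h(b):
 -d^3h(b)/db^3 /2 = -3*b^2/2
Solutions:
 h(b) = C1 + C2*b + C3*b^2 + b^5/20


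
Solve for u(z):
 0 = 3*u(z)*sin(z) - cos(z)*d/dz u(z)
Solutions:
 u(z) = C1/cos(z)^3


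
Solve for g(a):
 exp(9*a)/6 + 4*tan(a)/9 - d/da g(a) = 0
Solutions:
 g(a) = C1 + exp(9*a)/54 - 4*log(cos(a))/9


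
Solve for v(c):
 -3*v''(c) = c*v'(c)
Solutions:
 v(c) = C1 + C2*erf(sqrt(6)*c/6)


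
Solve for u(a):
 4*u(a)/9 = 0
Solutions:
 u(a) = 0


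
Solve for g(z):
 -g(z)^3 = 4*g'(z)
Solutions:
 g(z) = -sqrt(2)*sqrt(-1/(C1 - z))
 g(z) = sqrt(2)*sqrt(-1/(C1 - z))


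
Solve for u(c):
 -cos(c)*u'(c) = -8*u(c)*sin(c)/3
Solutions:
 u(c) = C1/cos(c)^(8/3)


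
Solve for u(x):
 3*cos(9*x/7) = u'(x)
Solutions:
 u(x) = C1 + 7*sin(9*x/7)/3


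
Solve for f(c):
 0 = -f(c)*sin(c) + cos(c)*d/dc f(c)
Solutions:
 f(c) = C1/cos(c)


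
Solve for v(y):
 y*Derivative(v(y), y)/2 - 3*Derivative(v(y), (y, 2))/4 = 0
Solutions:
 v(y) = C1 + C2*erfi(sqrt(3)*y/3)


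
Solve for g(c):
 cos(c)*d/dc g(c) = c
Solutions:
 g(c) = C1 + Integral(c/cos(c), c)


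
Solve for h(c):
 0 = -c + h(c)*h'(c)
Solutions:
 h(c) = -sqrt(C1 + c^2)
 h(c) = sqrt(C1 + c^2)


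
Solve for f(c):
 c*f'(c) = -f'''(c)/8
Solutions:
 f(c) = C1 + Integral(C2*airyai(-2*c) + C3*airybi(-2*c), c)


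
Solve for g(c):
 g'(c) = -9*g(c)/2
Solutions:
 g(c) = C1*exp(-9*c/2)


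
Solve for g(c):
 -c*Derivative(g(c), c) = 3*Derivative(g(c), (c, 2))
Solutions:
 g(c) = C1 + C2*erf(sqrt(6)*c/6)


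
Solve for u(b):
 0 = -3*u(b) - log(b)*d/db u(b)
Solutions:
 u(b) = C1*exp(-3*li(b))


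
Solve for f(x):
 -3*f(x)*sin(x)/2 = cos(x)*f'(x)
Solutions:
 f(x) = C1*cos(x)^(3/2)


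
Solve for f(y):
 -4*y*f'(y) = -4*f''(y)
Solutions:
 f(y) = C1 + C2*erfi(sqrt(2)*y/2)


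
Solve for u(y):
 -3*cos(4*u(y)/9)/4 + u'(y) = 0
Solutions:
 -3*y/4 - 9*log(sin(4*u(y)/9) - 1)/8 + 9*log(sin(4*u(y)/9) + 1)/8 = C1


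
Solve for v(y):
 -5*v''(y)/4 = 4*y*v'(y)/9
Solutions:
 v(y) = C1 + C2*erf(2*sqrt(10)*y/15)


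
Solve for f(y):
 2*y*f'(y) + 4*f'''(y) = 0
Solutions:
 f(y) = C1 + Integral(C2*airyai(-2^(2/3)*y/2) + C3*airybi(-2^(2/3)*y/2), y)


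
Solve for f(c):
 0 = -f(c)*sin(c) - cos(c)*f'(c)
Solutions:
 f(c) = C1*cos(c)


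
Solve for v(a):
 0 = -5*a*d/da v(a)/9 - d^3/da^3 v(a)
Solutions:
 v(a) = C1 + Integral(C2*airyai(-15^(1/3)*a/3) + C3*airybi(-15^(1/3)*a/3), a)


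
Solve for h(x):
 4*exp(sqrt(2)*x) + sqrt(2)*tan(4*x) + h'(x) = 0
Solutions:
 h(x) = C1 - 2*sqrt(2)*exp(sqrt(2)*x) + sqrt(2)*log(cos(4*x))/4


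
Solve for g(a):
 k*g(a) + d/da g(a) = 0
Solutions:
 g(a) = C1*exp(-a*k)


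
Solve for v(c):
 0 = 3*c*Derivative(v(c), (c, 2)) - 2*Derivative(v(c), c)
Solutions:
 v(c) = C1 + C2*c^(5/3)


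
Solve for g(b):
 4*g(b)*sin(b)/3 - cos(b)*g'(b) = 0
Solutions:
 g(b) = C1/cos(b)^(4/3)


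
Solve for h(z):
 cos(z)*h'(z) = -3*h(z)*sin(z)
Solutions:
 h(z) = C1*cos(z)^3


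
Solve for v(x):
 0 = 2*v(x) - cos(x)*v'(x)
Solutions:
 v(x) = C1*(sin(x) + 1)/(sin(x) - 1)


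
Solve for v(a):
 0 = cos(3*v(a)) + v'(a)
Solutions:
 v(a) = -asin((C1 + exp(6*a))/(C1 - exp(6*a)))/3 + pi/3
 v(a) = asin((C1 + exp(6*a))/(C1 - exp(6*a)))/3


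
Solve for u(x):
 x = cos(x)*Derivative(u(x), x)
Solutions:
 u(x) = C1 + Integral(x/cos(x), x)


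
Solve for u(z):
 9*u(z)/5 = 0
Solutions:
 u(z) = 0


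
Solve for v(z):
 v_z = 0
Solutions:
 v(z) = C1


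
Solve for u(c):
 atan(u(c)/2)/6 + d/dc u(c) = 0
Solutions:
 Integral(1/atan(_y/2), (_y, u(c))) = C1 - c/6


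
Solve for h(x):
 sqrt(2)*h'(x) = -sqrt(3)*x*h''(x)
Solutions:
 h(x) = C1 + C2*x^(1 - sqrt(6)/3)


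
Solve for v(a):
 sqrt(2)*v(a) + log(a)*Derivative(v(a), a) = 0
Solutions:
 v(a) = C1*exp(-sqrt(2)*li(a))


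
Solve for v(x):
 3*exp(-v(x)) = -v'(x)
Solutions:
 v(x) = log(C1 - 3*x)


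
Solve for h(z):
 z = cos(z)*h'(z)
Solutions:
 h(z) = C1 + Integral(z/cos(z), z)


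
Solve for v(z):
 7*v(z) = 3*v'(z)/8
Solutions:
 v(z) = C1*exp(56*z/3)


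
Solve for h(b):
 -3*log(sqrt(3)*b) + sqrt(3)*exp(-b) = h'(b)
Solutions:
 h(b) = C1 - 3*b*log(b) + b*(3 - 3*log(3)/2) - sqrt(3)*exp(-b)


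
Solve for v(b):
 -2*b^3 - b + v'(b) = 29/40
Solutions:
 v(b) = C1 + b^4/2 + b^2/2 + 29*b/40


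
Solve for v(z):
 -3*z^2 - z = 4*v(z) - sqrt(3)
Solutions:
 v(z) = -3*z^2/4 - z/4 + sqrt(3)/4


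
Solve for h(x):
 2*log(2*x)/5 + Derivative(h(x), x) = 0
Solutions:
 h(x) = C1 - 2*x*log(x)/5 - 2*x*log(2)/5 + 2*x/5


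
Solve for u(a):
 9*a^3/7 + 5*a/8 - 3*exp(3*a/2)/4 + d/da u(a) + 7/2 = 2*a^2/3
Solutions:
 u(a) = C1 - 9*a^4/28 + 2*a^3/9 - 5*a^2/16 - 7*a/2 + exp(3*a/2)/2


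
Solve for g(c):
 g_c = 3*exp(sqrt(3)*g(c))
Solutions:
 g(c) = sqrt(3)*(2*log(-1/(C1 + 3*c)) - log(3))/6


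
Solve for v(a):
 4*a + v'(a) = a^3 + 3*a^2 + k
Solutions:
 v(a) = C1 + a^4/4 + a^3 - 2*a^2 + a*k


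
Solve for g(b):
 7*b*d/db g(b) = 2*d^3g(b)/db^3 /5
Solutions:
 g(b) = C1 + Integral(C2*airyai(2^(2/3)*35^(1/3)*b/2) + C3*airybi(2^(2/3)*35^(1/3)*b/2), b)


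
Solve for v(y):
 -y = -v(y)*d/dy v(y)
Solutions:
 v(y) = -sqrt(C1 + y^2)
 v(y) = sqrt(C1 + y^2)


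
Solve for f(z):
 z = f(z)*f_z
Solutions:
 f(z) = -sqrt(C1 + z^2)
 f(z) = sqrt(C1 + z^2)


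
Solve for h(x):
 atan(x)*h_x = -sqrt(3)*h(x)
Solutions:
 h(x) = C1*exp(-sqrt(3)*Integral(1/atan(x), x))


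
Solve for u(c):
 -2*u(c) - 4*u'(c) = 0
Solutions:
 u(c) = C1*exp(-c/2)


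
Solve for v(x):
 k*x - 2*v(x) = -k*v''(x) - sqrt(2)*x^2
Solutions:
 v(x) = C1*exp(-sqrt(2)*x*sqrt(1/k)) + C2*exp(sqrt(2)*x*sqrt(1/k)) + k*x/2 + sqrt(2)*k/2 + sqrt(2)*x^2/2


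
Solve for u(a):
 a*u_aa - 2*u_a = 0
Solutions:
 u(a) = C1 + C2*a^3


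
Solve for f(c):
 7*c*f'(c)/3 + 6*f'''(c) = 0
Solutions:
 f(c) = C1 + Integral(C2*airyai(-84^(1/3)*c/6) + C3*airybi(-84^(1/3)*c/6), c)


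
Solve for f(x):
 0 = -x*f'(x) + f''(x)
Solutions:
 f(x) = C1 + C2*erfi(sqrt(2)*x/2)


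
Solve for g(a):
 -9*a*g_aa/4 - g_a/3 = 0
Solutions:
 g(a) = C1 + C2*a^(23/27)


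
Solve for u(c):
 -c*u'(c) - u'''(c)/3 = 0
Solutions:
 u(c) = C1 + Integral(C2*airyai(-3^(1/3)*c) + C3*airybi(-3^(1/3)*c), c)


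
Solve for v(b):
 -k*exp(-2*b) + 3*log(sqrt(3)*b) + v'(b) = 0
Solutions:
 v(b) = C1 - 3*b*log(b) + b*(3 - 3*log(3)/2) - k*exp(-2*b)/2


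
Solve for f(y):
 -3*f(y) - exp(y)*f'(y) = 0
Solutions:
 f(y) = C1*exp(3*exp(-y))


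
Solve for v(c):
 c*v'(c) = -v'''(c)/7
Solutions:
 v(c) = C1 + Integral(C2*airyai(-7^(1/3)*c) + C3*airybi(-7^(1/3)*c), c)


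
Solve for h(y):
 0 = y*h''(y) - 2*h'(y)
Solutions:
 h(y) = C1 + C2*y^3


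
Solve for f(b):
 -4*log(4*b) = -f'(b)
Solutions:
 f(b) = C1 + 4*b*log(b) - 4*b + b*log(256)


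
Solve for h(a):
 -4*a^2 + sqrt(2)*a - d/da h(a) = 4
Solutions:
 h(a) = C1 - 4*a^3/3 + sqrt(2)*a^2/2 - 4*a


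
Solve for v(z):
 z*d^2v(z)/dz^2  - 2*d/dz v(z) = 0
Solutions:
 v(z) = C1 + C2*z^3


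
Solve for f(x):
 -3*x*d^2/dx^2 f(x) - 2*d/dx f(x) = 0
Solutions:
 f(x) = C1 + C2*x^(1/3)


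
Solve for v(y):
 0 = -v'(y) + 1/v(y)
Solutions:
 v(y) = -sqrt(C1 + 2*y)
 v(y) = sqrt(C1 + 2*y)


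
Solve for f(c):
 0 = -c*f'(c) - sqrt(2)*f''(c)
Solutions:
 f(c) = C1 + C2*erf(2^(1/4)*c/2)


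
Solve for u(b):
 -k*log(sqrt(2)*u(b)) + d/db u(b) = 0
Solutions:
 Integral(1/(2*log(_y) + log(2)), (_y, u(b))) = C1 + b*k/2


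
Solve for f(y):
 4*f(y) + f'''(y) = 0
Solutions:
 f(y) = C3*exp(-2^(2/3)*y) + (C1*sin(2^(2/3)*sqrt(3)*y/2) + C2*cos(2^(2/3)*sqrt(3)*y/2))*exp(2^(2/3)*y/2)


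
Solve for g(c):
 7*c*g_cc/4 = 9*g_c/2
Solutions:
 g(c) = C1 + C2*c^(25/7)


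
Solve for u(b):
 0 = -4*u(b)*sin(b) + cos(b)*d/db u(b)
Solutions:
 u(b) = C1/cos(b)^4


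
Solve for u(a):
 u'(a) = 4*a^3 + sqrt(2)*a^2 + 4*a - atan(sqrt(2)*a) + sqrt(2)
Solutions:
 u(a) = C1 + a^4 + sqrt(2)*a^3/3 + 2*a^2 - a*atan(sqrt(2)*a) + sqrt(2)*a + sqrt(2)*log(2*a^2 + 1)/4


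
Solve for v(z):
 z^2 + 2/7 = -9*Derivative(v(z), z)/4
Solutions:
 v(z) = C1 - 4*z^3/27 - 8*z/63


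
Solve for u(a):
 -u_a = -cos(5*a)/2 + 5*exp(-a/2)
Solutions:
 u(a) = C1 + sin(5*a)/10 + 10*exp(-a/2)


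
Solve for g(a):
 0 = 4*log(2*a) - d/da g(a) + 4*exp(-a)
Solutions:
 g(a) = C1 + 4*a*log(a) + 4*a*(-1 + log(2)) - 4*exp(-a)


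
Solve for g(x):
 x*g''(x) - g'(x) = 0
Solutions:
 g(x) = C1 + C2*x^2


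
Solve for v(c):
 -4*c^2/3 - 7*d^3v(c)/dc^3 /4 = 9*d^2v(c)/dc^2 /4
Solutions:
 v(c) = C1 + C2*c + C3*exp(-9*c/7) - 4*c^4/81 + 112*c^3/729 - 784*c^2/2187


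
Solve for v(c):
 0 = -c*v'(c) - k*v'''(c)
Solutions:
 v(c) = C1 + Integral(C2*airyai(c*(-1/k)^(1/3)) + C3*airybi(c*(-1/k)^(1/3)), c)


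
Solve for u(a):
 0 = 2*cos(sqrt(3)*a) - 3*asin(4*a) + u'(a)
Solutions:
 u(a) = C1 + 3*a*asin(4*a) + 3*sqrt(1 - 16*a^2)/4 - 2*sqrt(3)*sin(sqrt(3)*a)/3


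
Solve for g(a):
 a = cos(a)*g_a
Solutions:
 g(a) = C1 + Integral(a/cos(a), a)


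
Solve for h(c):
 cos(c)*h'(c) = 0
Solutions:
 h(c) = C1


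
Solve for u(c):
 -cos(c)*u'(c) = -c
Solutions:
 u(c) = C1 + Integral(c/cos(c), c)


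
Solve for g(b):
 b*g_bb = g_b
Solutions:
 g(b) = C1 + C2*b^2


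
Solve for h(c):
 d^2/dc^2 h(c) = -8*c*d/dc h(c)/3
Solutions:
 h(c) = C1 + C2*erf(2*sqrt(3)*c/3)


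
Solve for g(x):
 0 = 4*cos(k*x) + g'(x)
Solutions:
 g(x) = C1 - 4*sin(k*x)/k


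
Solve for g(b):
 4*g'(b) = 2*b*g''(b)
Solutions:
 g(b) = C1 + C2*b^3


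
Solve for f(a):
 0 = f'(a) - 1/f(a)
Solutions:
 f(a) = -sqrt(C1 + 2*a)
 f(a) = sqrt(C1 + 2*a)


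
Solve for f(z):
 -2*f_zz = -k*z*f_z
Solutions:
 f(z) = Piecewise((-sqrt(pi)*C1*erf(z*sqrt(-k)/2)/sqrt(-k) - C2, (k > 0) | (k < 0)), (-C1*z - C2, True))


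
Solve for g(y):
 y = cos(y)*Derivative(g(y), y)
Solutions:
 g(y) = C1 + Integral(y/cos(y), y)


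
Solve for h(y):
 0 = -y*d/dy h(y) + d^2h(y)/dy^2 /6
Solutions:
 h(y) = C1 + C2*erfi(sqrt(3)*y)


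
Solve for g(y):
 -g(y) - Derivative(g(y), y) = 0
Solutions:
 g(y) = C1*exp(-y)


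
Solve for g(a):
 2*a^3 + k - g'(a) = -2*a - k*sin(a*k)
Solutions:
 g(a) = C1 + a^4/2 + a^2 + a*k - cos(a*k)


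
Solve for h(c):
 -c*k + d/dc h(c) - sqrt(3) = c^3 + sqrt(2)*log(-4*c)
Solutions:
 h(c) = C1 + c^4/4 + c^2*k/2 + sqrt(2)*c*log(-c) + c*(-sqrt(2) + sqrt(3) + 2*sqrt(2)*log(2))


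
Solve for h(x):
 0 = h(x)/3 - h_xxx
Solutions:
 h(x) = C3*exp(3^(2/3)*x/3) + (C1*sin(3^(1/6)*x/2) + C2*cos(3^(1/6)*x/2))*exp(-3^(2/3)*x/6)


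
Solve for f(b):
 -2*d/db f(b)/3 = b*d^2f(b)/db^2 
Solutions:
 f(b) = C1 + C2*b^(1/3)
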